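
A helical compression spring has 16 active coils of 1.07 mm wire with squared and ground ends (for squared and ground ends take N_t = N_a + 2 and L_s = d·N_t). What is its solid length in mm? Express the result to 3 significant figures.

squared and ground ends: N_t = N_a + 2 = 16 + 2 = 18
L_s = d·N_t = 1.07 × 18 = 19.26 mm

19.3 mm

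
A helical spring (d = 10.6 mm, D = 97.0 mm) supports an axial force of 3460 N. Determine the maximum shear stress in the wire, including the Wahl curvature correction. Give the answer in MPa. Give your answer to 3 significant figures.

832 MPa

Spring index C = D/d = 97.0/10.6 = 9.1509
K_W = (4C−1)/(4C−4) + 0.615/C = 35.604/32.604 + 0.0672 = 1.1592
τ₀ = 8FD/(πd³) = 8·3460·97.0/(π·10.6³) = 2.68496e+06/3741.7 = 717.58 MPa
τ_max = K·τ₀ = 1.1592 × 717.58 = 831.83 MPa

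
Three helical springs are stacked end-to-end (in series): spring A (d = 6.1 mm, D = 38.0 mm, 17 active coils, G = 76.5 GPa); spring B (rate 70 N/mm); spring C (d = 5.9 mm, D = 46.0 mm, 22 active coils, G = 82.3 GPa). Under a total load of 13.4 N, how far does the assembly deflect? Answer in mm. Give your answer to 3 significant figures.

k_A = Gd⁴/(8D³N_a) = (76.5×10³)(6.1⁴)/(8·38.0³·17) = 14.194 N/mm
k_C = Gd⁴/(8D³N_a) = (82.3×10³)(5.9⁴)/(8·46.0³·22) = 5.8213 N/mm
Series: 1/k_eq = 1/14.194 + 1/70 + 1/5.8213 = 0.25652; k_eq = 3.8983 N/mm
δ = F/k_eq = 13.4/3.8983 = 3.4374 mm

3.44 mm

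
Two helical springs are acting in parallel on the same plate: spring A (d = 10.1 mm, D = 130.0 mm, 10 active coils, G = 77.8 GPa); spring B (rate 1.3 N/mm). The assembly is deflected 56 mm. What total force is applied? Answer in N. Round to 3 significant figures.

331 N

k_A = Gd⁴/(8D³N_a) = (77.8×10³)(10.1⁴)/(8·130.0³·10) = 4.6062 N/mm
Parallel: k_eq = 4.6062 + 1.3 = 5.9062 N/mm
F = k_eq·δ = 5.9062·56 = 330.75 N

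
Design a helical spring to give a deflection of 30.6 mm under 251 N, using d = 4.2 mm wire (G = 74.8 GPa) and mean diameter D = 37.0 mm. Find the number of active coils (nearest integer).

Required rate k = F/δ = 251/30.6 = 8.2026 N/mm
N_a = Gd⁴/(8D³k) = (74.8×10³ × 4.2⁴)/(8 × 37.0³ × 8.2026)
    = 2.32755e+07 / 3.3239e+06 = 7.002 → 7 coils

7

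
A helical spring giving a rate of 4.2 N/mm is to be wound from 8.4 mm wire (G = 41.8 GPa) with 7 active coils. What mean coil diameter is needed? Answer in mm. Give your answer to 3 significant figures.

96.0 mm

D = (Gd⁴/(8N_a·k))^(1/3) = (41.8×10³·8.4⁴/(8·7·4.2))^(1/3)
  = (884822)^(1/3) = 96.0031 mm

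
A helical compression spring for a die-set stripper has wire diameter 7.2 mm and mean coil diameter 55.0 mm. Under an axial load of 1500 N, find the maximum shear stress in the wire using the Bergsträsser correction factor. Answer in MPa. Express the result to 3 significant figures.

665 MPa

Spring index C = D/d = 55.0/7.2 = 7.6389
K_B = (4C+2)/(4C−3) = 32.556/27.556 = 1.1815
τ₀ = 8FD/(πd³) = 8·1500·55.0/(π·7.2³) = 660000/1172.6 = 562.86 MPa
τ_max = K·τ₀ = 1.1815 × 562.86 = 664.99 MPa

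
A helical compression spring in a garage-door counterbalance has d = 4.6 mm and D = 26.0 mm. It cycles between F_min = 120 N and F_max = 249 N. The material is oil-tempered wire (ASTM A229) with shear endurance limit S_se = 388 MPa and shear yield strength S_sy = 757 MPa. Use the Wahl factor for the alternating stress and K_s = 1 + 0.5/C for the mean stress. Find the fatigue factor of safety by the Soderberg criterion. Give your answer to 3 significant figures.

3.09

C = D/d = 26.0/4.6 = 5.6522; K_W = (4C−1)/(4C−4)+0.615/C = 1.2700; K_s = 1+0.5/C = 1.0885
F_a = (F_max−F_min)/2 = 64.5 N; F_m = (F_max+F_min)/2 = 184.5 N
τ_a = K_W·8F_aD/(πd³) = 1.2700 × 43.873 = 55.72 MPa
τ_m = K_s·8F_mD/(πd³) = 1.0885 × 125.5 = 136.6 MPa
Soderberg: 1/n_f = τ_a/S_se + τ_m/S_sy = 55.72/388 + 136.6/757 = 0.14361 + 0.18045 = 0.32406
n_f = 1/0.32406 = 3.086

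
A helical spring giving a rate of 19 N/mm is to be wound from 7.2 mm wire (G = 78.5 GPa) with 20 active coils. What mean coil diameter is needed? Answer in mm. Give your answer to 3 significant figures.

41.1 mm

D = (Gd⁴/(8N_a·k))^(1/3) = (78.5×10³·7.2⁴/(8·20·19))^(1/3)
  = (69394.7)^(1/3) = 41.0937 mm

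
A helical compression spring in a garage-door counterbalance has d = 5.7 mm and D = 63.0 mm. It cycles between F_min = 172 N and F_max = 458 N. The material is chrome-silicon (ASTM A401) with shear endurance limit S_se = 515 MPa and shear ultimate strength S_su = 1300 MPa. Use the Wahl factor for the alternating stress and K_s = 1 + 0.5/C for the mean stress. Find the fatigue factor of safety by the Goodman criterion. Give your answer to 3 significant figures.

C = D/d = 63.0/5.7 = 11.0526; K_W = (4C−1)/(4C−4)+0.615/C = 1.1303; K_s = 1+0.5/C = 1.0452
F_a = (F_max−F_min)/2 = 143 N; F_m = (F_max+F_min)/2 = 315 N
τ_a = K_W·8F_aD/(πd³) = 1.1303 × 123.88 = 140.01 MPa
τ_m = K_s·8F_mD/(πd³) = 1.0452 × 272.88 = 285.22 MPa
Goodman: 1/n_f = τ_a/S_se + τ_m/S_su = 140.01/515 + 285.22/1300 = 0.27187 + 0.21940 = 0.49127
n_f = 1/0.49127 = 2.036

2.04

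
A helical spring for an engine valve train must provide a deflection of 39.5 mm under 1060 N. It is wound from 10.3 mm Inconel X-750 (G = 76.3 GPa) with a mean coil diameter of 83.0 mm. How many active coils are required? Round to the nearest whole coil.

Required rate k = F/δ = 1060/39.5 = 26.835 N/mm
N_a = Gd⁴/(8D³k) = (76.3×10³ × 10.3⁴)/(8 × 83.0³ × 26.835)
    = 8.58763e+08 / 1.22753e+08 = 6.996 → 7 coils

7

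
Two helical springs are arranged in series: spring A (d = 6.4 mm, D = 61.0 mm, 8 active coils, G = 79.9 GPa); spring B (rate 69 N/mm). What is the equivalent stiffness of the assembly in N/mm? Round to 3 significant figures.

8.14 N/mm

k_A = Gd⁴/(8D³N_a) = (79.9×10³)(6.4⁴)/(8·61.0³·8) = 9.2278 N/mm
Series: 1/k_eq = 1/9.2278 + 1/69 = 0.12286; k_eq = 8.1393 N/mm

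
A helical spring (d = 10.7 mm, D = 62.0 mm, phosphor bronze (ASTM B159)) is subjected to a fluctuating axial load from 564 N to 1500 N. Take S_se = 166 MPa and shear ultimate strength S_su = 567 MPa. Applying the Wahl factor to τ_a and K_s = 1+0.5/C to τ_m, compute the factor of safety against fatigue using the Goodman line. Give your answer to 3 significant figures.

1.40

C = D/d = 62.0/10.7 = 5.7944; K_W = (4C−1)/(4C−4)+0.615/C = 1.2626; K_s = 1+0.5/C = 1.0863
F_a = (F_max−F_min)/2 = 468 N; F_m = (F_max+F_min)/2 = 1032 N
τ_a = K_W·8F_aD/(πd³) = 1.2626 × 60.315 = 76.152 MPa
τ_m = K_s·8F_mD/(πd³) = 1.0863 × 133 = 144.48 MPa
Goodman: 1/n_f = τ_a/S_se + τ_m/S_su = 76.152/166 + 144.48/567 = 0.45875 + 0.25481 = 0.71356
n_f = 1/0.71356 = 1.401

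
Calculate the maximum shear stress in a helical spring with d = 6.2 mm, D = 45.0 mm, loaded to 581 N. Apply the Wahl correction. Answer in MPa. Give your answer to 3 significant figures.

Spring index C = D/d = 45.0/6.2 = 7.2581
K_W = (4C−1)/(4C−4) + 0.615/C = 28.032/25.032 + 0.0847 = 1.2046
τ₀ = 8FD/(πd³) = 8·581·45.0/(π·6.2³) = 209160/748.73 = 279.35 MPa
τ_max = K·τ₀ = 1.2046 × 279.35 = 336.5 MPa

337 MPa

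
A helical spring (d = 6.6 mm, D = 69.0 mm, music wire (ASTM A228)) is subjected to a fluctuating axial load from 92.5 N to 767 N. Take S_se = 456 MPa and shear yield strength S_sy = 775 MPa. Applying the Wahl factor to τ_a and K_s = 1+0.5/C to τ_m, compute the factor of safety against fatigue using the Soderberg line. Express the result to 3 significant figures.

1.15

C = D/d = 69.0/6.6 = 10.4545; K_W = (4C−1)/(4C−4)+0.615/C = 1.1382; K_s = 1+0.5/C = 1.0478
F_a = (F_max−F_min)/2 = 337.25 N; F_m = (F_max+F_min)/2 = 429.75 N
τ_a = K_W·8F_aD/(πd³) = 1.1382 × 206.11 = 234.59 MPa
τ_m = K_s·8F_mD/(πd³) = 1.0478 × 262.65 = 275.21 MPa
Soderberg: 1/n_f = τ_a/S_se + τ_m/S_sy = 234.59/456 + 275.21/775 = 0.51445 + 0.35511 = 0.86956
n_f = 1/0.86956 = 1.15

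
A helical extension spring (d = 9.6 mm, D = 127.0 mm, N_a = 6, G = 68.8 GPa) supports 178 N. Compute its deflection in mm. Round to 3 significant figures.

k = Gd⁴/(8D³N_a) = (68.8×10³)(9.6⁴)/(8·127.0³·6) = 5.9432 N/mm
δ = F/k = 178 / 5.9432 = 29.95 mm

30.0 mm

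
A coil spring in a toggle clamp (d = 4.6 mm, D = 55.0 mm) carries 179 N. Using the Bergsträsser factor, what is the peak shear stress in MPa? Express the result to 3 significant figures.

Spring index C = D/d = 55.0/4.6 = 11.9565
K_B = (4C+2)/(4C−3) = 49.826/44.826 = 1.1115
τ₀ = 8FD/(πd³) = 8·179·55.0/(π·4.6³) = 78760/305.79 = 257.56 MPa
τ_max = K·τ₀ = 1.1115 × 257.56 = 286.29 MPa

286 MPa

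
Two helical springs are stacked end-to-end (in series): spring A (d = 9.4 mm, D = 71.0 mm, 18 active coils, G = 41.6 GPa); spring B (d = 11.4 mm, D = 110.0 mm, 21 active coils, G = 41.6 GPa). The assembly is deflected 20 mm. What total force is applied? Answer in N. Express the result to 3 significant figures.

41.9 N

k_A = Gd⁴/(8D³N_a) = (41.6×10³)(9.4⁴)/(8·71.0³·18) = 6.3018 N/mm
k_B = Gd⁴/(8D³N_a) = (41.6×10³)(11.4⁴)/(8·110.0³·21) = 3.1421 N/mm
Series: 1/k_eq = 1/6.3018 + 1/3.1421 = 0.47694; k_eq = 2.0967 N/mm
F = k_eq·δ = 2.0967·20 = 41.934 N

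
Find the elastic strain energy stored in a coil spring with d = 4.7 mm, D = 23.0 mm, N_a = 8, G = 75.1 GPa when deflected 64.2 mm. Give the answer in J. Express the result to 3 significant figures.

k = Gd⁴/(8D³N_a) = (75.1×10³)(4.7⁴)/(8·23.0³·8) = 47.062 N/mm
U = ½kδ² = 0.5 × 47.062 × 64.2² = 96986 N·mm = 96.986 J

97.0 J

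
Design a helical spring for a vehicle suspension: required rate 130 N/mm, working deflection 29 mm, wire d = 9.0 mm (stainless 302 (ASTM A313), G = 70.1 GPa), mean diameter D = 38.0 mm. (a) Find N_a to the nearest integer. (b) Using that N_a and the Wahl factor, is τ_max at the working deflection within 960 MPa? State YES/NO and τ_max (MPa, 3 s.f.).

N_a = Gd⁴/(8D³k) = (70.1×10³)(9.0⁴)/(8·38.0³·130) = 8.059 → N_a = 8
Actual rate k = Gd⁴/(8D³·8) = 130.97 N/mm
Working load F = kδ = 130.97·29 = 3798 N
C = 38.0/9.0 = 4.2222; K_W = (4C−1)/(4C−4)+0.615/C = 1.3784
τ_max = K_W·8FD/(πd³) = 1.3784·504.14 = 694.92 MPa
τ_max ≤ 960 MPa → acceptable

(a) 8 coils; (b) YES, τ_max = 695 MPa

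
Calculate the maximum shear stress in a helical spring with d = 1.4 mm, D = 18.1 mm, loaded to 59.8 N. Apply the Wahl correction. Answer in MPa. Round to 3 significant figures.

Spring index C = D/d = 18.1/1.4 = 12.9286
K_W = (4C−1)/(4C−4) + 0.615/C = 50.714/47.714 + 0.0476 = 1.1104
τ₀ = 8FD/(πd³) = 8·59.8·18.1/(π·1.4³) = 8659.04/8.6205 = 1004.5 MPa
τ_max = K·τ₀ = 1.1104 × 1004.5 = 1115.4 MPa

1120 MPa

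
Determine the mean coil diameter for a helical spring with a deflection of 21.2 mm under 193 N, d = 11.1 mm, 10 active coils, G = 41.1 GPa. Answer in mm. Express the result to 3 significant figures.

Required rate k = F/δ = 193/21.2 = 9.1038 N/mm
D = (Gd⁴/(8N_a·k))^(1/3) = (41.1×10³·11.1⁴/(8·10·9.1038))^(1/3)
  = (856687)^(1/3) = 94.9746 mm

95.0 mm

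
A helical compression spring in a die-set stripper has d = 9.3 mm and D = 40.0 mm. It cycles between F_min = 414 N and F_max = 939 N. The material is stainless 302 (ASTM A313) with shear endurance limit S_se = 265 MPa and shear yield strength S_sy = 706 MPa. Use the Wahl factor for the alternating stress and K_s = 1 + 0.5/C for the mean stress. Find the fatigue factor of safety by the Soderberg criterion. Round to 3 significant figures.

3.25

C = D/d = 40.0/9.3 = 4.3011; K_W = (4C−1)/(4C−4)+0.615/C = 1.3702; K_s = 1+0.5/C = 1.1162
F_a = (F_max−F_min)/2 = 262.5 N; F_m = (F_max+F_min)/2 = 676.5 N
τ_a = K_W·8F_aD/(πd³) = 1.3702 × 33.241 = 45.547 MPa
τ_m = K_s·8F_mD/(πd³) = 1.1162 × 85.668 = 95.627 MPa
Soderberg: 1/n_f = τ_a/S_se + τ_m/S_sy = 45.547/265 + 95.627/706 = 0.17188 + 0.13545 = 0.30732
n_f = 1/0.30732 = 3.254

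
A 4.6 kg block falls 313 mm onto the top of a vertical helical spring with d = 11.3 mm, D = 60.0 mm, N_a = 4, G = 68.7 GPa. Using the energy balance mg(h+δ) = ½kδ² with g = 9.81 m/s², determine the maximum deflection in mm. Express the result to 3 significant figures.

13.5 mm

k = Gd⁴/(8D³N_a) = (68.7×10³)(11.3⁴)/(8·60.0³·4) = 162.06 N/mm
W = mg = 4.6 × 9.81 = 45.126 N
½kδ² − Wδ − Wh = 0 → δ = (W + √(W² + 2kWh))/k
δ = (45.126 + √(2036.4 + 4.57792e+06))/162.06 = (45.126 + 2140.1)/162.06 = 13.484 mm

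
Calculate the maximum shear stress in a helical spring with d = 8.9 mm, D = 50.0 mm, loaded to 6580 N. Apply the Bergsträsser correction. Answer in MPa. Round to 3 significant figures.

Spring index C = D/d = 50.0/8.9 = 5.6180
K_B = (4C+2)/(4C−3) = 24.472/19.472 = 1.2568
τ₀ = 8FD/(πd³) = 8·6580·50.0/(π·8.9³) = 2.632e+06/2214.7 = 1188.4 MPa
τ_max = K·τ₀ = 1.2568 × 1188.4 = 1493.6 MPa

1490 MPa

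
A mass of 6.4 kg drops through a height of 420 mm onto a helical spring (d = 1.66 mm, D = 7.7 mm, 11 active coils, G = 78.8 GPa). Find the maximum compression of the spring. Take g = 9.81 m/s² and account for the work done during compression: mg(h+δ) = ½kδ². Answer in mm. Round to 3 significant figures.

63.9 mm

k = Gd⁴/(8D³N_a) = (78.8×10³)(1.66⁴)/(8·7.7³·11) = 14.894 N/mm
W = mg = 6.4 × 9.81 = 62.784 N
½kδ² − Wδ − Wh = 0 → δ = (W + √(W² + 2kWh))/k
δ = (62.784 + √(3941.8 + 785474))/14.894 = (62.784 + 888.49)/14.894 = 63.871 mm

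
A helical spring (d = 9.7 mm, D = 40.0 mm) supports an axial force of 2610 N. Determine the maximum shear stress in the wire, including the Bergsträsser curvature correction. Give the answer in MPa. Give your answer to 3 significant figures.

399 MPa

Spring index C = D/d = 40.0/9.7 = 4.1237
K_B = (4C+2)/(4C−3) = 18.495/13.495 = 1.3705
τ₀ = 8FD/(πd³) = 8·2610·40.0/(π·9.7³) = 835200/2867.2 = 291.29 MPa
τ_max = K·τ₀ = 1.3705 × 291.29 = 399.22 MPa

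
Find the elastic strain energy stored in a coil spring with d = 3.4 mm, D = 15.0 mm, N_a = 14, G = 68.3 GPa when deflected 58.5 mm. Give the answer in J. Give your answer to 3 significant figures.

41.3 J

k = Gd⁴/(8D³N_a) = (68.3×10³)(3.4⁴)/(8·15.0³·14) = 24.146 N/mm
U = ½kδ² = 0.5 × 24.146 × 58.5² = 41317 N·mm = 41.317 J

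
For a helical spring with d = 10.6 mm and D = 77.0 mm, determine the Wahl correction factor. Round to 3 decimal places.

1.204

C = D/d = 77.0/10.6 = 7.2642
K_W = (4C−1)/(4C−4) + 0.615/C = 28.057/25.057 + 0.0847 = 1.2044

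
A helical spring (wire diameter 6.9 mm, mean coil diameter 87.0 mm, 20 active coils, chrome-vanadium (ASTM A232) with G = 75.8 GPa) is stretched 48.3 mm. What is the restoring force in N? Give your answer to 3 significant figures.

k = Gd⁴/(8D³N_a) = (75.8×10³)(6.9⁴)/(8·87.0³·20) = 1.6308 N/mm
F = k·δ = 1.6308 × 48.3 = 78.765 N

78.8 N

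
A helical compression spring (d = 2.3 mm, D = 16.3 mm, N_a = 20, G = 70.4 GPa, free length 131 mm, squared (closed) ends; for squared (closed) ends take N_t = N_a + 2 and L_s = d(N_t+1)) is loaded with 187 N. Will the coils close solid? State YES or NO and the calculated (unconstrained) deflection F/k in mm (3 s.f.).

k = Gd⁴/(8D³N_a) = (70.4×10³)(2.3⁴)/(8·16.3³·20) = 2.8432 N/mm
N_t = 22; L_s = 2.3·23 = 52.9 mm; δ_solid = L₀ − L_s = 131 − 52.9 = 78.1 mm
δ = F/k = 187/2.8432 = 65.772 mm
δ < δ_solid → spring does not go solid

NO, δ = 65.8 mm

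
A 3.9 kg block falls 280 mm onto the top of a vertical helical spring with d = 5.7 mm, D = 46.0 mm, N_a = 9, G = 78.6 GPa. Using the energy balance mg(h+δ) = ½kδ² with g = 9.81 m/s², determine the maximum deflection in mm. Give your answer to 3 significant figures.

k = Gd⁴/(8D³N_a) = (78.6×10³)(5.7⁴)/(8·46.0³·9) = 11.839 N/mm
W = mg = 3.9 × 9.81 = 38.259 N
½kδ² − Wδ − Wh = 0 → δ = (W + √(W² + 2kWh))/k
δ = (38.259 + √(1463.8 + 253652))/11.839 = (38.259 + 505.09)/11.839 = 45.895 mm

45.9 mm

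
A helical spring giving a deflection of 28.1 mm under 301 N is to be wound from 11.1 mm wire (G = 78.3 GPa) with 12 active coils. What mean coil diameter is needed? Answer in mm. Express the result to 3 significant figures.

Required rate k = F/δ = 301/28.1 = 10.712 N/mm
D = (Gd⁴/(8N_a·k))^(1/3) = (78.3×10³·11.1⁴/(8·12·10.712))^(1/3)
  = (1.15591e+06)^(1/3) = 104.9480 mm

105 mm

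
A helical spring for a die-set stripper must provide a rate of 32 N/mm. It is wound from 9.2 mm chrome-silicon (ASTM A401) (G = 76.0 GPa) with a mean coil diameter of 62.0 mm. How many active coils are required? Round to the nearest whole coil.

9

N_a = Gd⁴/(8D³k) = (76.0×10³ × 9.2⁴)/(8 × 62.0³ × 32)
    = 5.44459e+08 / 6.1012e+07 = 8.924 → 9 coils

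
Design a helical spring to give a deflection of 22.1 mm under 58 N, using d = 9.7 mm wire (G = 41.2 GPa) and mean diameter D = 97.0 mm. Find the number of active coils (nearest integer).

19

Required rate k = F/δ = 58/22.1 = 2.6244 N/mm
N_a = Gd⁴/(8D³k) = (41.2×10³ × 9.7⁴)/(8 × 97.0³ × 2.6244)
    = 3.64741e+08 / 1.9162e+07 = 19.03 → 19 coils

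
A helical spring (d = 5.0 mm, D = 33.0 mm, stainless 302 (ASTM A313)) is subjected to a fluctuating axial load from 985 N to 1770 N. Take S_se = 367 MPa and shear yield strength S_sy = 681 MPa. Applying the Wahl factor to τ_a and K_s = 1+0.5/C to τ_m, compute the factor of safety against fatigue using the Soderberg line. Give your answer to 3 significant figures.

C = D/d = 33.0/5.0 = 6.6000; K_W = (4C−1)/(4C−4)+0.615/C = 1.2271; K_s = 1+0.5/C = 1.0758
F_a = (F_max−F_min)/2 = 392.5 N; F_m = (F_max+F_min)/2 = 1377.5 N
τ_a = K_W·8F_aD/(πd³) = 1.2271 × 263.87 = 323.79 MPa
τ_m = K_s·8F_mD/(πd³) = 1.0758 × 926.05 = 996.21 MPa
Soderberg: 1/n_f = τ_a/S_se + τ_m/S_sy = 323.79/367 + 996.21/681 = 0.88227 + 1.46286 = 2.3451
n_f = 1/2.3451 = 0.4264

0.426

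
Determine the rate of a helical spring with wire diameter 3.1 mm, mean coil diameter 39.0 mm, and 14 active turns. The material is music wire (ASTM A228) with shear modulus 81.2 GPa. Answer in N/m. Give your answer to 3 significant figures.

k = Gd⁴/(8D³N_a) = (81.2×10³ × 3.1⁴) / (8 × 39.0³ × 14)
  = 7.49899e+06 / 6.64373e+06 = 1.1287 N/mm = 1128.7 N/m

1130 N/m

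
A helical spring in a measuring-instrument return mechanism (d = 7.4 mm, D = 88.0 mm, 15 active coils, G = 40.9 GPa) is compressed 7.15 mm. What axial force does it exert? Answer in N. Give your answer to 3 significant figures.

k = Gd⁴/(8D³N_a) = (40.9×10³)(7.4⁴)/(8·88.0³·15) = 1.4998 N/mm
F = k·δ = 1.4998 × 7.15 = 10.723 N

10.7 N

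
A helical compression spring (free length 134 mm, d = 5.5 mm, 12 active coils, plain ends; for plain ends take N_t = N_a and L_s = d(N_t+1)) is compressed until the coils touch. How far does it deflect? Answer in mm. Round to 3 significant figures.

62.5 mm

N_t = 12; L_s = 5.5·13 = 71.5 mm
δ_solid = L₀ − L_s = 134 − 71.5 = 62.5 mm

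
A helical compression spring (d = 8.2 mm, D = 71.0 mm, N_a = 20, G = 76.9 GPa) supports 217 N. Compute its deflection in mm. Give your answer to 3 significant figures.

35.7 mm

k = Gd⁴/(8D³N_a) = (76.9×10³)(8.2⁴)/(8·71.0³·20) = 6.0714 N/mm
δ = F/k = 217 / 6.0714 = 35.742 mm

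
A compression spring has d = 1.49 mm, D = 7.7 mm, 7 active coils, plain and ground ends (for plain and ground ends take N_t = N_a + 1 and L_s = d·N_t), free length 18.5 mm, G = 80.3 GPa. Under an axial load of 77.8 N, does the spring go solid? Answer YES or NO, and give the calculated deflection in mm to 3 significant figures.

NO, δ = 5.03 mm

k = Gd⁴/(8D³N_a) = (80.3×10³)(1.49⁴)/(8·7.7³·7) = 15.481 N/mm
N_t = 8; L_s = 1.49·8 = 11.92 mm; δ_solid = L₀ − L_s = 18.5 − 11.92 = 6.58 mm
δ = F/k = 77.8/15.481 = 5.0255 mm
δ < δ_solid → spring does not go solid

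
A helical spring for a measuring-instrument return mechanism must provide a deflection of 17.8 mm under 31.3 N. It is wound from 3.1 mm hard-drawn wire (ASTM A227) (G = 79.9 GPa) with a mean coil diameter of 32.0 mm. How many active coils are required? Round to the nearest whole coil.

16

Required rate k = F/δ = 31.3/17.8 = 1.7584 N/mm
N_a = Gd⁴/(8D³k) = (79.9×10³ × 3.1⁴)/(8 × 32.0³ × 1.7584)
    = 7.37893e+06 / 460961 = 16.01 → 16 coils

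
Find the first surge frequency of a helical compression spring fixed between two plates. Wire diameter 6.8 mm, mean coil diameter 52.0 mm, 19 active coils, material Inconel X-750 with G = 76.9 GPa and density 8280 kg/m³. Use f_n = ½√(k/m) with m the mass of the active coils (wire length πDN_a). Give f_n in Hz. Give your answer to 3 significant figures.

k = Gd⁴/(8D³N_a) = (76.9×10³)(6.8⁴)/(8·52.0³·19) = 7.6932 N/mm = 7693.2 N/m
Wire length L = πDN_a = π·52.0·19 = 3103.9 mm
m = ρ·(πd²/4)·L = 8280 × 36.317×10⁻⁶ m² × 3.1039 m = 0.93335 kg
f_n = ½√(k/m) = 0.5·√(7693.2/0.93335) = 0.5·√(8242.6) = 45.394 Hz

45.4 Hz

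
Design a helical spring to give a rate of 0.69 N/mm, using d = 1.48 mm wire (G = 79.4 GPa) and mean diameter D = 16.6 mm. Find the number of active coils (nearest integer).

15

N_a = Gd⁴/(8D³k) = (79.4×10³ × 1.48⁴)/(8 × 16.6³ × 0.69)
    = 380949 / 25250.1 = 15.09 → 15 coils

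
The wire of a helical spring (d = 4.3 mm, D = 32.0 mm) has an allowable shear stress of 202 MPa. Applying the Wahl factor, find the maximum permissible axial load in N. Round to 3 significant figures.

C = D/d = 32.0/4.3 = 7.4419
K_W = (4C−1)/(4C−4) + 0.615/C = 28.767/25.767 + 0.0826 = 1.1991
τ_max = K·8FD/(πd³) → F_max = τ_allow·πd³/(8DK)
F_max = 202·π·4.3³/(8·32.0·1.1991) = 50455/306.96 = 164.37 N

164 N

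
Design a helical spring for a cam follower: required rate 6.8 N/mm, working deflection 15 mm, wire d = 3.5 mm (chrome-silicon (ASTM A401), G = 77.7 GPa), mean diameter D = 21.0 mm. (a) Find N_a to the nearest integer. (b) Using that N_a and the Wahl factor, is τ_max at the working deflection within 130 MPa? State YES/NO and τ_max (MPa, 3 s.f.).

N_a = Gd⁴/(8D³k) = (77.7×10³)(3.5⁴)/(8·21.0³·6.8) = 23.14 → N_a = 23
Actual rate k = Gd⁴/(8D³·23) = 6.8425 N/mm
Working load F = kδ = 6.8425·15 = 102.64 N
C = 21.0/3.5 = 6.0000; K_W = (4C−1)/(4C−4)+0.615/C = 1.2525
τ_max = K_W·8FD/(πd³) = 1.2525·128.02 = 160.34 MPa
τ_max > 130 MPa → exceeds allowable

(a) 23 coils; (b) NO, τ_max = 160 MPa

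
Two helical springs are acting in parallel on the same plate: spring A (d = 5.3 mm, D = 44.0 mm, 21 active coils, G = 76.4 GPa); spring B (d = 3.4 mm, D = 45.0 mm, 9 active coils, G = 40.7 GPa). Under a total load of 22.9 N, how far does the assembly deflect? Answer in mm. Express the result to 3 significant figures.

k_A = Gd⁴/(8D³N_a) = (76.4×10³)(5.3⁴)/(8·44.0³·21) = 4.2124 N/mm
k_B = Gd⁴/(8D³N_a) = (40.7×10³)(3.4⁴)/(8·45.0³·9) = 0.82897 N/mm
Parallel: k_eq = 4.2124 + 0.82897 = 5.0414 N/mm
δ = F/k_eq = 22.9/5.0414 = 4.5424 mm

4.54 mm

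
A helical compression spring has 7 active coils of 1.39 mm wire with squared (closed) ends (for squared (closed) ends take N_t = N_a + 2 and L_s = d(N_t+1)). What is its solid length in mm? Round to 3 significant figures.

squared (closed) ends: N_t = N_a + 2 = 7 + 2 = 9
L_s = d·(N_t+1) = 1.39 × 10 = 13.9 mm

13.9 mm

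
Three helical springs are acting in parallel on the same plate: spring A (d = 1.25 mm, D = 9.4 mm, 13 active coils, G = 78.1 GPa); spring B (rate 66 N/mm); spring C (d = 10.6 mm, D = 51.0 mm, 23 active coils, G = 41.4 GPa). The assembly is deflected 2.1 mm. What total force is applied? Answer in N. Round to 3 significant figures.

188 N

k_A = Gd⁴/(8D³N_a) = (78.1×10³)(1.25⁴)/(8·9.4³·13) = 2.2074 N/mm
k_C = Gd⁴/(8D³N_a) = (41.4×10³)(10.6⁴)/(8·51.0³·23) = 21.414 N/mm
Parallel: k_eq = 2.2074 + 66 + 21.414 = 89.621 N/mm
F = k_eq·δ = 89.621·2.1 = 188.2 N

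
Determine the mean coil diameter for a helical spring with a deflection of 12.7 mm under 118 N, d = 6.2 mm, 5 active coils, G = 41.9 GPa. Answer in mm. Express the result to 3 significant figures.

Required rate k = F/δ = 118/12.7 = 9.2913 N/mm
D = (Gd⁴/(8N_a·k))^(1/3) = (41.9×10³·6.2⁴/(8·5·9.2913))^(1/3)
  = (166588)^(1/3) = 55.0234 mm

55.0 mm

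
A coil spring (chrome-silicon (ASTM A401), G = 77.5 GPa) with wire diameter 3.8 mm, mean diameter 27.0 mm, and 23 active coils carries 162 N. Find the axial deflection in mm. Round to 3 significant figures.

k = Gd⁴/(8D³N_a) = (77.5×10³)(3.8⁴)/(8·27.0³·23) = 4.462 N/mm
δ = F/k = 162 / 4.462 = 36.307 mm

36.3 mm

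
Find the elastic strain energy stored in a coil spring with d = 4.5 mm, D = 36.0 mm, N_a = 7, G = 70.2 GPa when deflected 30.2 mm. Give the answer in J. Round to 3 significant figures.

5.02 J

k = Gd⁴/(8D³N_a) = (70.2×10³)(4.5⁴)/(8·36.0³·7) = 11.018 N/mm
U = ½kδ² = 0.5 × 11.018 × 30.2² = 5024.3 N·mm = 5.0243 J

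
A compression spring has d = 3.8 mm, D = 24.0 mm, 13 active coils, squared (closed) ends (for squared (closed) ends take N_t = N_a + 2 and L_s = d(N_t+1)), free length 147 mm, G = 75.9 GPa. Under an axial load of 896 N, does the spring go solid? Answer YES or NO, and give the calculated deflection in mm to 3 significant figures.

k = Gd⁴/(8D³N_a) = (75.9×10³)(3.8⁴)/(8·24.0³·13) = 11.008 N/mm
N_t = 15; L_s = 3.8·16 = 60.8 mm; δ_solid = L₀ − L_s = 147 − 60.8 = 86.2 mm
δ = F/k = 896/11.008 = 81.395 mm
δ < δ_solid → spring does not go solid

NO, δ = 81.4 mm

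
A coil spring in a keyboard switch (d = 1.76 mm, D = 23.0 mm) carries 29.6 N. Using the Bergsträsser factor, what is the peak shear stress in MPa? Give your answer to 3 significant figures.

Spring index C = D/d = 23.0/1.76 = 13.0682
K_B = (4C+2)/(4C−3) = 54.273/49.273 = 1.1015
τ₀ = 8FD/(πd³) = 8·29.6·23.0/(π·1.76³) = 5446.4/17.127 = 318 MPa
τ_max = K·τ₀ = 1.1015 × 318 = 350.26 MPa

350 MPa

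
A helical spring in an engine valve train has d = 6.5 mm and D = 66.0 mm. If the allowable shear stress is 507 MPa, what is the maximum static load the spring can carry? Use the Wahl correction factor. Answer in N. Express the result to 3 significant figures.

C = D/d = 66.0/6.5 = 10.1538
K_W = (4C−1)/(4C−4) + 0.615/C = 39.615/36.615 + 0.0606 = 1.1425
τ_max = K·8FD/(πd³) → F_max = τ_allow·πd³/(8DK)
F_max = 507·π·6.5³/(8·66.0·1.1425) = 4.3742e+05/603.24 = 725.12 N

725 N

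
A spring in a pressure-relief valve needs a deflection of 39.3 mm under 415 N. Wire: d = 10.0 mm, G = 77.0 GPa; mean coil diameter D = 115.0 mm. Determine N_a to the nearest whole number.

6

Required rate k = F/δ = 415/39.3 = 10.56 N/mm
N_a = Gd⁴/(8D³k) = (77.0×10³ × 10.0⁴)/(8 × 115.0³ × 10.56)
    = 7.7e+08 / 1.28481e+08 = 5.993 → 6 coils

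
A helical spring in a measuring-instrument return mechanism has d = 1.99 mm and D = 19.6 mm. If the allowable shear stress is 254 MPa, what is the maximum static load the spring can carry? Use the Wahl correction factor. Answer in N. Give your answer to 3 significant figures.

35.0 N

C = D/d = 19.6/1.99 = 9.8492
K_W = (4C−1)/(4C−4) + 0.615/C = 38.397/35.397 + 0.0624 = 1.1472
τ_max = K·8FD/(πd³) → F_max = τ_allow·πd³/(8DK)
F_max = 254·π·1.99³/(8·19.6·1.1472) = 6288.4/179.88 = 34.959 N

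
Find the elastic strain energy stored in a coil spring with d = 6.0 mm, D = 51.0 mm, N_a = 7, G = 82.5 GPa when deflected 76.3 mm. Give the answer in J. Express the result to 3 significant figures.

41.9 J

k = Gd⁴/(8D³N_a) = (82.5×10³)(6.0⁴)/(8·51.0³·7) = 14.393 N/mm
U = ½kδ² = 0.5 × 14.393 × 76.3² = 41897 N·mm = 41.897 J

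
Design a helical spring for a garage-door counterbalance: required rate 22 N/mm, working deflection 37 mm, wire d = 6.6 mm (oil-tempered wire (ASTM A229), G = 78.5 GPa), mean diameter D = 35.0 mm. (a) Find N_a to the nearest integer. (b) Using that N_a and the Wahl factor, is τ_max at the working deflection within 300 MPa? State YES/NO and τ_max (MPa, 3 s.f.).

(a) 20 coils; (b) NO, τ_max = 321 MPa

N_a = Gd⁴/(8D³k) = (78.5×10³)(6.6⁴)/(8·35.0³·22) = 19.74 → N_a = 20
Actual rate k = Gd⁴/(8D³·20) = 21.713 N/mm
Working load F = kδ = 21.713·37 = 803.38 N
C = 35.0/6.6 = 5.3030; K_W = (4C−1)/(4C−4)+0.615/C = 1.2903
τ_max = K_W·8FD/(πd³) = 1.2903·249.06 = 321.35 MPa
τ_max > 300 MPa → exceeds allowable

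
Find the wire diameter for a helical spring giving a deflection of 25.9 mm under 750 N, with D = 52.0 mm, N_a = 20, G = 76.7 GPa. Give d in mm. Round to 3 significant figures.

Required rate k = F/δ = 750/25.9 = 28.958 N/mm
d = (8D³N_a·k / G)^(1/4) = (8·52.0³·20·28.958 / (76.7×10³))^0.25
  = (8493.7)^0.25 = 9.6001 mm

9.60 mm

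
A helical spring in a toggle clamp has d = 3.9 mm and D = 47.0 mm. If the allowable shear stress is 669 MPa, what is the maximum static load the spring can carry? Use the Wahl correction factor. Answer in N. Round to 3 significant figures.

296 N

C = D/d = 47.0/3.9 = 12.0513
K_W = (4C−1)/(4C−4) + 0.615/C = 47.205/44.205 + 0.0510 = 1.1189
τ_max = K·8FD/(πd³) → F_max = τ_allow·πd³/(8DK)
F_max = 669·π·3.9³/(8·47.0·1.1189) = 1.2467e+05/420.71 = 296.34 N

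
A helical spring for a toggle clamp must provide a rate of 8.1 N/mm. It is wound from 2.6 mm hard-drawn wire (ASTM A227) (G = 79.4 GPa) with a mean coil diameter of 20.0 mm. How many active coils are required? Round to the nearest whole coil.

N_a = Gd⁴/(8D³k) = (79.4×10³ × 2.6⁴)/(8 × 20.0³ × 8.1)
    = 3.62839e+06 / 518400 = 6.999 → 7 coils

7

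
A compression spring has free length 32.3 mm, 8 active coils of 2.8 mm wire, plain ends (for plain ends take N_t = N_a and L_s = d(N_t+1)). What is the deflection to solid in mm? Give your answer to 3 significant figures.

N_t = 8; L_s = 2.8·9 = 25.2 mm
δ_solid = L₀ − L_s = 32.3 − 25.2 = 7.1 mm

7.10 mm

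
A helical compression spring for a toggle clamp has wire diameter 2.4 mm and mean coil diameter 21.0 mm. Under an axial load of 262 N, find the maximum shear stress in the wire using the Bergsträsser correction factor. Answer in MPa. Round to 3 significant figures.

1170 MPa

Spring index C = D/d = 21.0/2.4 = 8.7500
K_B = (4C+2)/(4C−3) = 37.000/32.000 = 1.1562
τ₀ = 8FD/(πd³) = 8·262·21.0/(π·2.4³) = 44016/43.429 = 1013.5 MPa
τ_max = K·τ₀ = 1.1562 × 1013.5 = 1171.9 MPa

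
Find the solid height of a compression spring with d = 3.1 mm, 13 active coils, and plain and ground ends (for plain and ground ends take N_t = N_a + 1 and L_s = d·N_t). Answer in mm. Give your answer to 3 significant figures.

43.4 mm

plain and ground ends: N_t = N_a + 1 = 13 + 1 = 14
L_s = d·N_t = 3.1 × 14 = 43.4 mm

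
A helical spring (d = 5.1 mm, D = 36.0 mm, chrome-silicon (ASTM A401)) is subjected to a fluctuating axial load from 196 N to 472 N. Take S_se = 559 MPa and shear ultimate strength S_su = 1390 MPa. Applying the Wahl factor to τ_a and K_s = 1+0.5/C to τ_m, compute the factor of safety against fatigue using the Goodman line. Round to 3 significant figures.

2.60

C = D/d = 36.0/5.1 = 7.0588; K_W = (4C−1)/(4C−4)+0.615/C = 1.2109; K_s = 1+0.5/C = 1.0708
F_a = (F_max−F_min)/2 = 138 N; F_m = (F_max+F_min)/2 = 334 N
τ_a = K_W·8F_aD/(πd³) = 1.2109 × 95.37 = 115.48 MPa
τ_m = K_s·8F_mD/(πd³) = 1.0708 × 230.82 = 247.17 MPa
Goodman: 1/n_f = τ_a/S_se + τ_m/S_su = 115.48/559 + 247.17/1390 = 0.20659 + 0.17782 = 0.38441
n_f = 1/0.38441 = 2.601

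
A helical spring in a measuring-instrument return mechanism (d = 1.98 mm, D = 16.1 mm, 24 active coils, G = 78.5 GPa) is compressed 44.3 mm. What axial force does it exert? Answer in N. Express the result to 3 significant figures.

66.7 N

k = Gd⁴/(8D³N_a) = (78.5×10³)(1.98⁴)/(8·16.1³·24) = 1.5057 N/mm
F = k·δ = 1.5057 × 44.3 = 66.705 N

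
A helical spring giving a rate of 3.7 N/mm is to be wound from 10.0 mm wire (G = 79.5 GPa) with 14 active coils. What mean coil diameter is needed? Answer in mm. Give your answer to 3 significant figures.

D = (Gd⁴/(8N_a·k))^(1/3) = (79.5×10³·10.0⁴/(8·14·3.7))^(1/3)
  = (1.91844e+06)^(1/3) = 124.2555 mm

124 mm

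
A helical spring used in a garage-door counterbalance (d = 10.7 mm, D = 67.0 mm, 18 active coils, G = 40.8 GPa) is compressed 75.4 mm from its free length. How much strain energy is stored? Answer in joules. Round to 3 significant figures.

35.1 J

k = Gd⁴/(8D³N_a) = (40.8×10³)(10.7⁴)/(8·67.0³·18) = 12.348 N/mm
U = ½kδ² = 0.5 × 12.348 × 75.4² = 35101 N·mm = 35.101 J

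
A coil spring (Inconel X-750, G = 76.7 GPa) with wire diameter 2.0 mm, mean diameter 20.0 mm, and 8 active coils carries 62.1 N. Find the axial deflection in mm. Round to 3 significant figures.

k = Gd⁴/(8D³N_a) = (76.7×10³)(2.0⁴)/(8·20.0³·8) = 2.3969 N/mm
δ = F/k = 62.1 / 2.3969 = 25.909 mm

25.9 mm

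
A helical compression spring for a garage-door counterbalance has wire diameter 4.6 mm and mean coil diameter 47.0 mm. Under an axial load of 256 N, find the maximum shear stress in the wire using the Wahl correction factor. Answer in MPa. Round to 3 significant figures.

Spring index C = D/d = 47.0/4.6 = 10.2174
K_W = (4C−1)/(4C−4) + 0.615/C = 39.870/36.870 + 0.0602 = 1.1416
τ₀ = 8FD/(πd³) = 8·256·47.0/(π·4.6³) = 96256/305.79 = 314.78 MPa
τ_max = K·τ₀ = 1.1416 × 314.78 = 359.34 MPa

359 MPa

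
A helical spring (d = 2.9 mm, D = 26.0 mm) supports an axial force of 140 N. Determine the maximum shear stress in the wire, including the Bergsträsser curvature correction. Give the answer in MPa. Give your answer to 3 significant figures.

438 MPa

Spring index C = D/d = 26.0/2.9 = 8.9655
K_B = (4C+2)/(4C−3) = 37.862/32.862 = 1.1522
τ₀ = 8FD/(πd³) = 8·140·26.0/(π·2.9³) = 29120/76.62 = 380.06 MPa
τ_max = K·τ₀ = 1.1522 × 380.06 = 437.88 MPa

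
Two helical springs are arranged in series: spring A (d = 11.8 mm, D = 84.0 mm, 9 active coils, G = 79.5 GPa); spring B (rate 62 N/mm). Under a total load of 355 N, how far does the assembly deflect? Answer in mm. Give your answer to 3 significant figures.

15.6 mm

k_A = Gd⁴/(8D³N_a) = (79.5×10³)(11.8⁴)/(8·84.0³·9) = 36.118 N/mm
Series: 1/k_eq = 1/36.118 + 1/62 = 0.043816; k_eq = 22.823 N/mm
δ = F/k_eq = 355/22.823 = 15.555 mm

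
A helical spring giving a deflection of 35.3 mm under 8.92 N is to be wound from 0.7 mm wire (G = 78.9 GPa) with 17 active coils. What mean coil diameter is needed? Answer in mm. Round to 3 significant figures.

8.20 mm

Required rate k = F/δ = 8.92/35.3 = 0.25269 N/mm
D = (Gd⁴/(8N_a·k))^(1/3) = (78.9×10³·0.7⁴/(8·17·0.25269))^(1/3)
  = (551.239)^(1/3) = 8.1994 mm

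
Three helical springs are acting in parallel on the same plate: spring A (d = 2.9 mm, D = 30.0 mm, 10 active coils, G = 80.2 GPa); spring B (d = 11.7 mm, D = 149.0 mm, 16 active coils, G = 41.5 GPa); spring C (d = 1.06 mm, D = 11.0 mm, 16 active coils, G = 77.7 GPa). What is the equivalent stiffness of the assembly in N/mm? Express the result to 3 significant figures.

5.04 N/mm

k_A = Gd⁴/(8D³N_a) = (80.2×10³)(2.9⁴)/(8·30.0³·10) = 2.6261 N/mm
k_B = Gd⁴/(8D³N_a) = (41.5×10³)(11.7⁴)/(8·149.0³·16) = 1.8366 N/mm
k_C = Gd⁴/(8D³N_a) = (77.7×10³)(1.06⁴)/(8·11.0³·16) = 0.57578 N/mm
Parallel: k_eq = 2.6261 + 1.8366 + 0.57578 = 5.0385 N/mm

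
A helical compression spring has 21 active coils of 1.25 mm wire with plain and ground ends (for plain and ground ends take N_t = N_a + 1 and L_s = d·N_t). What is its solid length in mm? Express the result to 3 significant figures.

plain and ground ends: N_t = N_a + 1 = 21 + 1 = 22
L_s = d·N_t = 1.25 × 22 = 27.5 mm

27.5 mm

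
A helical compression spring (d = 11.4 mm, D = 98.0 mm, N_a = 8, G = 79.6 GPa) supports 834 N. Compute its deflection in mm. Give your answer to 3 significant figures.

37.4 mm

k = Gd⁴/(8D³N_a) = (79.6×10³)(11.4⁴)/(8·98.0³·8) = 22.319 N/mm
δ = F/k = 834 / 22.319 = 37.367 mm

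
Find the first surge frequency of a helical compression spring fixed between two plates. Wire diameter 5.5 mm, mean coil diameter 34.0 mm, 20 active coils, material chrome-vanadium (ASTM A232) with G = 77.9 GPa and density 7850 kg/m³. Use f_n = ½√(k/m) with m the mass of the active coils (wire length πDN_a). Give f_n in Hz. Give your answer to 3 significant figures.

k = Gd⁴/(8D³N_a) = (77.9×10³)(5.5⁴)/(8·34.0³·20) = 11.335 N/mm = 11335 N/m
Wire length L = πDN_a = π·34.0·20 = 2136.3 mm
m = ρ·(πd²/4)·L = 7850 × 23.758×10⁻⁶ m² × 2.1363 m = 0.39842 kg
f_n = ½√(k/m) = 0.5·√(11335/0.39842) = 0.5·√(28450) = 84.336 Hz

84.3 Hz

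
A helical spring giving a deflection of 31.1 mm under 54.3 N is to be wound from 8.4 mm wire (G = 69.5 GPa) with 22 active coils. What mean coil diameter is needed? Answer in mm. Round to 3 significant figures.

Required rate k = F/δ = 54.3/31.1 = 1.746 N/mm
D = (Gd⁴/(8N_a·k))^(1/3) = (69.5×10³·8.4⁴/(8·22·1.746))^(1/3)
  = (1.12603e+06)^(1/3) = 104.0359 mm

104 mm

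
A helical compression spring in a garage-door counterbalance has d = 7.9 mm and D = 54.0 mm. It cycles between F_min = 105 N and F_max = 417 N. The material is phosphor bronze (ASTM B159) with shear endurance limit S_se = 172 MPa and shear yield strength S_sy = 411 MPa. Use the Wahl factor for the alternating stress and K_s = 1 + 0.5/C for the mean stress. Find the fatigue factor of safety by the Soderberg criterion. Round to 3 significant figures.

C = D/d = 54.0/7.9 = 6.8354; K_W = (4C−1)/(4C−4)+0.615/C = 1.2185; K_s = 1+0.5/C = 1.0731
F_a = (F_max−F_min)/2 = 156 N; F_m = (F_max+F_min)/2 = 261 N
τ_a = K_W·8F_aD/(πd³) = 1.2185 × 43.509 = 53.015 MPa
τ_m = K_s·8F_mD/(πd³) = 1.0731 × 72.794 = 78.118 MPa
Soderberg: 1/n_f = τ_a/S_se + τ_m/S_sy = 53.015/172 + 78.118/411 = 0.30823 + 0.19007 = 0.4983
n_f = 1/0.4983 = 2.007

2.01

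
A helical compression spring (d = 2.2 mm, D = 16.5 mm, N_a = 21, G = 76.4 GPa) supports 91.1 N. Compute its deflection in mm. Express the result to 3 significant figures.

38.4 mm

k = Gd⁴/(8D³N_a) = (76.4×10³)(2.2⁴)/(8·16.5³·21) = 2.3715 N/mm
δ = F/k = 91.1 / 2.3715 = 38.415 mm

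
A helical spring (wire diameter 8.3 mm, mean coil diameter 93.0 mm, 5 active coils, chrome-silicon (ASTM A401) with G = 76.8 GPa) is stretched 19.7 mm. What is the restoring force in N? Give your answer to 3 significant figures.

k = Gd⁴/(8D³N_a) = (76.8×10³)(8.3⁴)/(8·93.0³·5) = 11.328 N/mm
F = k·δ = 11.328 × 19.7 = 223.17 N

223 N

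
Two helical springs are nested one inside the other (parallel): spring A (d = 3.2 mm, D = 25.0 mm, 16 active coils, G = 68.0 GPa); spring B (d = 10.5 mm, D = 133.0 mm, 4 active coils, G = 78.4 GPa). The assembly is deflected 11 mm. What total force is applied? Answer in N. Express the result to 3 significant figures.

178 N

k_A = Gd⁴/(8D³N_a) = (68.0×10³)(3.2⁴)/(8·25.0³·16) = 3.5652 N/mm
k_B = Gd⁴/(8D³N_a) = (78.4×10³)(10.5⁴)/(8·133.0³·4) = 12.658 N/mm
Parallel: k_eq = 3.5652 + 12.658 = 16.223 N/mm
F = k_eq·δ = 16.223·11 = 178.46 N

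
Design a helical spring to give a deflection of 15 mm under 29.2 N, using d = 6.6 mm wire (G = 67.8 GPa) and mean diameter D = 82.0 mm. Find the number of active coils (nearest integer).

15

Required rate k = F/δ = 29.2/15 = 1.9467 N/mm
N_a = Gd⁴/(8D³k) = (67.8×10³ × 6.6⁴)/(8 × 82.0³ × 1.9467)
    = 1.28649e+08 / 8.58664e+06 = 14.98 → 15 coils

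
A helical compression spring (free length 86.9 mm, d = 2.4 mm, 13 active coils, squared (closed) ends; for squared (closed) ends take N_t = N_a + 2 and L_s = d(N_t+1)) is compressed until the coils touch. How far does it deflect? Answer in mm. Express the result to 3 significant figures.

N_t = 15; L_s = 2.4·16 = 38.4 mm
δ_solid = L₀ − L_s = 86.9 − 38.4 = 48.5 mm

48.5 mm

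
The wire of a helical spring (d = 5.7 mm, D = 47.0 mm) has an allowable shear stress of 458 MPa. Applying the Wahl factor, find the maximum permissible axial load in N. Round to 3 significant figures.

602 N

C = D/d = 47.0/5.7 = 8.2456
K_W = (4C−1)/(4C−4) + 0.615/C = 31.982/28.982 + 0.0746 = 1.1781
τ_max = K·8FD/(πd³) → F_max = τ_allow·πd³/(8DK)
F_max = 458·π·5.7³/(8·47.0·1.1781) = 2.6646e+05/442.96 = 601.55 N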